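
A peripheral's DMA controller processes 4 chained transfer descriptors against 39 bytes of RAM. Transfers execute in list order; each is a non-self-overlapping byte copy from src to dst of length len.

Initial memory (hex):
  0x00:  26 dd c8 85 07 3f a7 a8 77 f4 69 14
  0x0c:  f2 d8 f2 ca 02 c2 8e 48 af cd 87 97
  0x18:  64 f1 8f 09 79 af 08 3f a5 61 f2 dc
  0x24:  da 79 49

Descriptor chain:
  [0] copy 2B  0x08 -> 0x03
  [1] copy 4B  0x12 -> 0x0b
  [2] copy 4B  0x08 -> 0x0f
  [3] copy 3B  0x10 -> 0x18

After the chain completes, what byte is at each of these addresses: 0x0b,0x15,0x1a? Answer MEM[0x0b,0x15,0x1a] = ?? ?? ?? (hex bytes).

MEM[0x0b,0x15,0x1a] = 8e cd 8e

D0: mem[0x03..0x04] <- [77 f4]
D1: mem[0x0b..0x0e] <- [8e 48 af cd]
D2: mem[0x0f..0x12] <- [77 f4 69 8e]
D3: mem[0x18..0x1a] <- [f4 69 8e]
query mem[0x0b]=0x8e, mem[0x15]=0xcd, mem[0x1a]=0x8e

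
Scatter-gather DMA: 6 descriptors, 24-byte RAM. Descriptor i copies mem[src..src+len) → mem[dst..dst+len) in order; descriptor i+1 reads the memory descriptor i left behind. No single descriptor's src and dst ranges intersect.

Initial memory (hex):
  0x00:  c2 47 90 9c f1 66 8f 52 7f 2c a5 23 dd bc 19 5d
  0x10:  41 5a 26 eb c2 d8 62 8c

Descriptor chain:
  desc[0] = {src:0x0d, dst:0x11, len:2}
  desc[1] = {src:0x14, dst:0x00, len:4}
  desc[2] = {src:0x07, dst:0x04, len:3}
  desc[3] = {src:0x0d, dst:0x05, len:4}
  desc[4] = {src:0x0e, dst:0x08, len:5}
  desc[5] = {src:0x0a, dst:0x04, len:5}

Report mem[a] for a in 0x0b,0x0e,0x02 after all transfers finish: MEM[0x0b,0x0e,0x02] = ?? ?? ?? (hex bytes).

#0 dst[0x11+2] := {0xbc,0x19}
#1 dst[0x00+4] := {0xc2,0xd8,0x62,0x8c}
#2 dst[0x04+3] := {0x52,0x7f,0x2c}
#3 dst[0x05+4] := {0xbc,0x19,0x5d,0x41}
#4 dst[0x08+5] := {0x19,0x5d,0x41,0xbc,0x19}
#5 dst[0x04+5] := {0x41,0xbc,0x19,0xbc,0x19}
query mem[0x0b]=0xbc, mem[0x0e]=0x19, mem[0x02]=0x62

MEM[0x0b,0x0e,0x02] = bc 19 62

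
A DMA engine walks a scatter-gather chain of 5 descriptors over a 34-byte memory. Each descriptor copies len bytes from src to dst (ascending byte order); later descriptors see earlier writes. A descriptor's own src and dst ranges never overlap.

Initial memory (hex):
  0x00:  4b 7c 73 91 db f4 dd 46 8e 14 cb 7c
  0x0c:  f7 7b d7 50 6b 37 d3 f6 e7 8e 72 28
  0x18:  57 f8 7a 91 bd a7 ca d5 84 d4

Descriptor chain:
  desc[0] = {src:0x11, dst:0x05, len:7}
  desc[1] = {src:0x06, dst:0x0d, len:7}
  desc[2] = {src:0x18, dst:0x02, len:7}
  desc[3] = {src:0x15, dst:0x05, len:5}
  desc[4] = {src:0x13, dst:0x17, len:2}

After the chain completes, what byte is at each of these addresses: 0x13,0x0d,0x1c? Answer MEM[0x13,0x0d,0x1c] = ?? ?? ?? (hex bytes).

MEM[0x13,0x0d,0x1c] = f7 d3 bd

D0: mem[0x05..0x0b] <- [37 d3 f6 e7 8e 72 28]
D1: mem[0x0d..0x13] <- [d3 f6 e7 8e 72 28 f7]
D2: mem[0x02..0x08] <- [57 f8 7a 91 bd a7 ca]
D3: mem[0x05..0x09] <- [8e 72 28 57 f8]
D4: mem[0x17..0x18] <- [f7 e7]
query mem[0x13]=0xf7, mem[0x0d]=0xd3, mem[0x1c]=0xbd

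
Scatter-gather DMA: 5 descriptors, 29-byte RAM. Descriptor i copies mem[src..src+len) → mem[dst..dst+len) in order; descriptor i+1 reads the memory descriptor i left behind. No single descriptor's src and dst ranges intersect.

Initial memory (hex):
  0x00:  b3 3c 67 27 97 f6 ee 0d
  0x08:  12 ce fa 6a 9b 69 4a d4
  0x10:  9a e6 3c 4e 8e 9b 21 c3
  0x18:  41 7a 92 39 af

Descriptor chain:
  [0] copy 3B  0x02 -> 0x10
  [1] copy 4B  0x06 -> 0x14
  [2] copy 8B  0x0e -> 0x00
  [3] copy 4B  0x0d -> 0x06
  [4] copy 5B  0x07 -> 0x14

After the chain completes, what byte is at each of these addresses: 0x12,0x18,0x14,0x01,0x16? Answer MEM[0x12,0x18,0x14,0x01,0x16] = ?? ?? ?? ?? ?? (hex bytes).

MEM[0x12,0x18,0x14,0x01,0x16] = 97 6a 4a d4 67

D0: mem[0x10..0x12] <- [67 27 97]
D1: mem[0x14..0x17] <- [ee 0d 12 ce]
D2: mem[0x00..0x07] <- [4a d4 67 27 97 4e ee 0d]
D3: mem[0x06..0x09] <- [69 4a d4 67]
D4: mem[0x14..0x18] <- [4a d4 67 fa 6a]
query mem[0x12]=0x97, mem[0x18]=0x6a, mem[0x14]=0x4a, mem[0x01]=0xd4, mem[0x16]=0x67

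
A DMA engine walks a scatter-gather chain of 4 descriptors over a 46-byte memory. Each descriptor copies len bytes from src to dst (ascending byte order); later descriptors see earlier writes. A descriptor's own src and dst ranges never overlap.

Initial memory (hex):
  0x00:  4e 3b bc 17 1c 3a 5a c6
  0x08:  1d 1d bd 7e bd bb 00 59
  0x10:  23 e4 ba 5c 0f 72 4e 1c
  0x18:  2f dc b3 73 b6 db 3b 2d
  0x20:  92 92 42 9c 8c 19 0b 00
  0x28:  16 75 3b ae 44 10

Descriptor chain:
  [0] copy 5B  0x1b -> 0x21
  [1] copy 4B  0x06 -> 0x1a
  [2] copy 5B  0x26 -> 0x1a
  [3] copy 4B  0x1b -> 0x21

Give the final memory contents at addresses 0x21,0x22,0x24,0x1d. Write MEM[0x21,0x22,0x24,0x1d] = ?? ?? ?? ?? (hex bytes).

MEM[0x21,0x22,0x24,0x1d] = 00 16 3b 75

[0] 0x1b->0x21 len=5 : 73 b6 db 3b 2d
[1] 0x06->0x1a len=4 : 5a c6 1d 1d
[2] 0x26->0x1a len=5 : 0b 00 16 75 3b
[3] 0x1b->0x21 len=4 : 00 16 75 3b
query mem[0x21]=0x00, mem[0x22]=0x16, mem[0x24]=0x3b, mem[0x1d]=0x75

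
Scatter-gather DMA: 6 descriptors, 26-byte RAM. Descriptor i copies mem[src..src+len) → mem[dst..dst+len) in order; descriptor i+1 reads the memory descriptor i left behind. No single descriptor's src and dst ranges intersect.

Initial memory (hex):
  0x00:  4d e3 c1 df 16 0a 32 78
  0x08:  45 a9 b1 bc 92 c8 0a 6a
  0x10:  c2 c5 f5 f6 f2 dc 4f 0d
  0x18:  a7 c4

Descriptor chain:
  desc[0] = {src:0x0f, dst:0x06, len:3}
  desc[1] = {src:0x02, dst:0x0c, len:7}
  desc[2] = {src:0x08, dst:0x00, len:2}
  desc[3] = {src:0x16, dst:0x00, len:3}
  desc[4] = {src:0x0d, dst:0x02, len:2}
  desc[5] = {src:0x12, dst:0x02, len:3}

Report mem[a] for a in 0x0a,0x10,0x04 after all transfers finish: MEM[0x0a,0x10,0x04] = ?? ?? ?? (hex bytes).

D0: mem[0x06..0x08] <- [6a c2 c5]
D1: mem[0x0c..0x12] <- [c1 df 16 0a 6a c2 c5]
D2: mem[0x00..0x01] <- [c5 a9]
D3: mem[0x00..0x02] <- [4f 0d a7]
D4: mem[0x02..0x03] <- [df 16]
D5: mem[0x02..0x04] <- [c5 f6 f2]
query mem[0x0a]=0xb1, mem[0x10]=0x6a, mem[0x04]=0xf2

MEM[0x0a,0x10,0x04] = b1 6a f2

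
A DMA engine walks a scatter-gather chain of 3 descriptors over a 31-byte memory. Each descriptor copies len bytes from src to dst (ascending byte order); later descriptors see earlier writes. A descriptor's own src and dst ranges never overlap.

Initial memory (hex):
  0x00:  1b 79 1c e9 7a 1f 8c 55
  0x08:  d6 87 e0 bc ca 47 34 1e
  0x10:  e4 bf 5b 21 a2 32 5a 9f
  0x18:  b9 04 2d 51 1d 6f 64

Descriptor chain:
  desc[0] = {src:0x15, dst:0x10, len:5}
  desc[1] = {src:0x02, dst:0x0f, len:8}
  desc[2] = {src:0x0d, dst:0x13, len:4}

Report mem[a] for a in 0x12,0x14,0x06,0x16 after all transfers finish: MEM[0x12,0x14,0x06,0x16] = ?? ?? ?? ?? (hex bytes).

MEM[0x12,0x14,0x06,0x16] = 1f 34 8c e9

  after D0: wrote 5B at 0x10 = 325a9fb904
  after D1: wrote 8B at 0x0f = 1ce97a1f8c55d687
  after D2: wrote 4B at 0x13 = 47341ce9
query mem[0x12]=0x1f, mem[0x14]=0x34, mem[0x06]=0x8c, mem[0x16]=0xe9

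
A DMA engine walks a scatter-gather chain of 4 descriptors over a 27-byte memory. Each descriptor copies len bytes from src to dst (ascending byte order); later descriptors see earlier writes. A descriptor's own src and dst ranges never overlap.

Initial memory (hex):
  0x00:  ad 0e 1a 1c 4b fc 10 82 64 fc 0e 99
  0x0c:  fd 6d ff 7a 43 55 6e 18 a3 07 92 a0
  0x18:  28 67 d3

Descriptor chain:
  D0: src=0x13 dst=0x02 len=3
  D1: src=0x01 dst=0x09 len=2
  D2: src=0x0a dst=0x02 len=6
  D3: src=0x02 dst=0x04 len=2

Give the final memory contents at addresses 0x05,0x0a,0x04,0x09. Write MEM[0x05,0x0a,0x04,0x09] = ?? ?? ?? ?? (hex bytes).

MEM[0x05,0x0a,0x04,0x09] = 99 18 18 0e

#0 dst[0x02+3] := {0x18,0xa3,0x07}
#1 dst[0x09+2] := {0x0e,0x18}
#2 dst[0x02+6] := {0x18,0x99,0xfd,0x6d,0xff,0x7a}
#3 dst[0x04+2] := {0x18,0x99}
query mem[0x05]=0x99, mem[0x0a]=0x18, mem[0x04]=0x18, mem[0x09]=0x0e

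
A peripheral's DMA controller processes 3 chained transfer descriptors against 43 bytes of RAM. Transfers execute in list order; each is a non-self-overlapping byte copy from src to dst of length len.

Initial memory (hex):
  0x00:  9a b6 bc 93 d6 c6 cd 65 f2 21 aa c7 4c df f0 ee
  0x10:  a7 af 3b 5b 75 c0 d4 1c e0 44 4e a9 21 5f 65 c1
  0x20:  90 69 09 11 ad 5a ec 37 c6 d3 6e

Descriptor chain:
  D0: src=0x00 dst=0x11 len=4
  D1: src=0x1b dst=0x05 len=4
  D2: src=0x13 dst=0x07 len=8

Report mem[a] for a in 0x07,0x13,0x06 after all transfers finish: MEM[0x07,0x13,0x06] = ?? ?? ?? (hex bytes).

MEM[0x07,0x13,0x06] = bc bc 21

  after D0: wrote 4B at 0x11 = 9ab6bc93
  after D1: wrote 4B at 0x05 = a9215f65
  after D2: wrote 8B at 0x07 = bc93c0d41ce0444e
query mem[0x07]=0xbc, mem[0x13]=0xbc, mem[0x06]=0x21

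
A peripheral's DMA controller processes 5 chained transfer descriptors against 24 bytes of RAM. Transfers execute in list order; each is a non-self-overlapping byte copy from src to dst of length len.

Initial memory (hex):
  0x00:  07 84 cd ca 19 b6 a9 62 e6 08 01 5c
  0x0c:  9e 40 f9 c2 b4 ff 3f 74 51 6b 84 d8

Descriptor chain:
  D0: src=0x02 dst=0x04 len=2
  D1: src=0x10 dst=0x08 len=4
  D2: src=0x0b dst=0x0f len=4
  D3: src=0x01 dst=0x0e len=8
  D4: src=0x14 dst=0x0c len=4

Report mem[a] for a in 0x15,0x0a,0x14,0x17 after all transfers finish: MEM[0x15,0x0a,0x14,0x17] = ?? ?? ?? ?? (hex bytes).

MEM[0x15,0x0a,0x14,0x17] = b4 3f 62 d8

D0: mem[0x04..0x05] <- [cd ca]
D1: mem[0x08..0x0b] <- [b4 ff 3f 74]
D2: mem[0x0f..0x12] <- [74 9e 40 f9]
D3: mem[0x0e..0x15] <- [84 cd ca cd ca a9 62 b4]
D4: mem[0x0c..0x0f] <- [62 b4 84 d8]
query mem[0x15]=0xb4, mem[0x0a]=0x3f, mem[0x14]=0x62, mem[0x17]=0xd8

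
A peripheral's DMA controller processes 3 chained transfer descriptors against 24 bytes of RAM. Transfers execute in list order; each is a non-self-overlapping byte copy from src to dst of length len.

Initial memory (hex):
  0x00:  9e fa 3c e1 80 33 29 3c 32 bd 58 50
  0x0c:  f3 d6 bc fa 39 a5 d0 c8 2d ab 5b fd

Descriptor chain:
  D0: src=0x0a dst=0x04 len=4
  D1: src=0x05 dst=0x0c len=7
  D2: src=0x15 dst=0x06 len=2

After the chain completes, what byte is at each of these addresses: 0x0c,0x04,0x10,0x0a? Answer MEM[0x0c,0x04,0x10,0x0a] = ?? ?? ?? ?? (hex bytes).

MEM[0x0c,0x04,0x10,0x0a] = 50 58 bd 58

[0] 0x0a->0x04 len=4 : 58 50 f3 d6
[1] 0x05->0x0c len=7 : 50 f3 d6 32 bd 58 50
[2] 0x15->0x06 len=2 : ab 5b
query mem[0x0c]=0x50, mem[0x04]=0x58, mem[0x10]=0xbd, mem[0x0a]=0x58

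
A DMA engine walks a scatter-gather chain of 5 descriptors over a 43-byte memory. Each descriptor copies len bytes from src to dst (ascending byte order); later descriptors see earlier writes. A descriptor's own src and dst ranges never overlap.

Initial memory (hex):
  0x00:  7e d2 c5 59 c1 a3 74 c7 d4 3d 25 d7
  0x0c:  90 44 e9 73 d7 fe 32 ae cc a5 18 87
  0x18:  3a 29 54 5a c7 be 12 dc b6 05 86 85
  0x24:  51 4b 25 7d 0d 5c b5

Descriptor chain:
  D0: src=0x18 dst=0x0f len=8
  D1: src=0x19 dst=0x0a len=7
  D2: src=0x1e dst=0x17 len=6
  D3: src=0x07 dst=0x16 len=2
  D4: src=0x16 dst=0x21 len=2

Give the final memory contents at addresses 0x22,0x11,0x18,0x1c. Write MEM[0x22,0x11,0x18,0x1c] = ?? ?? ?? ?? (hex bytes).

#0 dst[0x0f+8] := {0x3a,0x29,0x54,0x5a,0xc7,0xbe,0x12,0xdc}
#1 dst[0x0a+7] := {0x29,0x54,0x5a,0xc7,0xbe,0x12,0xdc}
#2 dst[0x17+6] := {0x12,0xdc,0xb6,0x05,0x86,0x85}
#3 dst[0x16+2] := {0xc7,0xd4}
#4 dst[0x21+2] := {0xc7,0xd4}
query mem[0x22]=0xd4, mem[0x11]=0x54, mem[0x18]=0xdc, mem[0x1c]=0x85

MEM[0x22,0x11,0x18,0x1c] = d4 54 dc 85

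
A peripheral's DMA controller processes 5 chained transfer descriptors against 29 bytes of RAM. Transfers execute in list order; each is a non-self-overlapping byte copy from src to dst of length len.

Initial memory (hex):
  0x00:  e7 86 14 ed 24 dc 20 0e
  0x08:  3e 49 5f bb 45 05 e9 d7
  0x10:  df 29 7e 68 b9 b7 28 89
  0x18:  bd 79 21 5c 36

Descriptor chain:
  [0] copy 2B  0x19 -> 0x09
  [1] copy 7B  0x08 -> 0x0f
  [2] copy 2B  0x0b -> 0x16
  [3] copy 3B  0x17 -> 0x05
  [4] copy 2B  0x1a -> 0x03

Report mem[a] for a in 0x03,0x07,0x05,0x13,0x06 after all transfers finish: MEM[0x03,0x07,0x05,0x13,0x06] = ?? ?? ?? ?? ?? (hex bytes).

#0 dst[0x09+2] := {0x79,0x21}
#1 dst[0x0f+7] := {0x3e,0x79,0x21,0xbb,0x45,0x05,0xe9}
#2 dst[0x16+2] := {0xbb,0x45}
#3 dst[0x05+3] := {0x45,0xbd,0x79}
#4 dst[0x03+2] := {0x21,0x5c}
query mem[0x03]=0x21, mem[0x07]=0x79, mem[0x05]=0x45, mem[0x13]=0x45, mem[0x06]=0xbd

MEM[0x03,0x07,0x05,0x13,0x06] = 21 79 45 45 bd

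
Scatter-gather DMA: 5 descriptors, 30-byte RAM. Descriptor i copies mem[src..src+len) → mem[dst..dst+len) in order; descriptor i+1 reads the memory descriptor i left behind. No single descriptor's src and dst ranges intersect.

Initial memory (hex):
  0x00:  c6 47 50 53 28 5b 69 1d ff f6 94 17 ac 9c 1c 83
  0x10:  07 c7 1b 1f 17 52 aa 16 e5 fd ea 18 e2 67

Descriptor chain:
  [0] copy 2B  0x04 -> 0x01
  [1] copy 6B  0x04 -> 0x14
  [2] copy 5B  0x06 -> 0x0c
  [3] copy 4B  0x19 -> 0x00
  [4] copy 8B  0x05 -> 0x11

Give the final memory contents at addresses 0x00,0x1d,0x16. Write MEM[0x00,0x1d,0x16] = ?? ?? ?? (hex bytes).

D0: mem[0x01..0x02] <- [28 5b]
D1: mem[0x14..0x19] <- [28 5b 69 1d ff f6]
D2: mem[0x0c..0x10] <- [69 1d ff f6 94]
D3: mem[0x00..0x03] <- [f6 ea 18 e2]
D4: mem[0x11..0x18] <- [5b 69 1d ff f6 94 17 69]
query mem[0x00]=0xf6, mem[0x1d]=0x67, mem[0x16]=0x94

MEM[0x00,0x1d,0x16] = f6 67 94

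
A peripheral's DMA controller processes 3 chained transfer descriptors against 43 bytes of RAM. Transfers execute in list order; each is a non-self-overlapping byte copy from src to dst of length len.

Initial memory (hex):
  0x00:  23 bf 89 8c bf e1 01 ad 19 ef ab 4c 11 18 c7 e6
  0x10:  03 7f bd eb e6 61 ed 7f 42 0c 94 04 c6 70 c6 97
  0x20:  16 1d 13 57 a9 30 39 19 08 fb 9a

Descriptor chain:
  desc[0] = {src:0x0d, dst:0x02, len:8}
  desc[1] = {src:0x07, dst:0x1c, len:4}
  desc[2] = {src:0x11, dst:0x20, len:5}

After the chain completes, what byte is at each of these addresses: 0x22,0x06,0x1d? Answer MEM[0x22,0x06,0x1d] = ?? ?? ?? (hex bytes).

MEM[0x22,0x06,0x1d] = eb 7f eb

D0: mem[0x02..0x09] <- [18 c7 e6 03 7f bd eb e6]
D1: mem[0x1c..0x1f] <- [bd eb e6 ab]
D2: mem[0x20..0x24] <- [7f bd eb e6 61]
query mem[0x22]=0xeb, mem[0x06]=0x7f, mem[0x1d]=0xeb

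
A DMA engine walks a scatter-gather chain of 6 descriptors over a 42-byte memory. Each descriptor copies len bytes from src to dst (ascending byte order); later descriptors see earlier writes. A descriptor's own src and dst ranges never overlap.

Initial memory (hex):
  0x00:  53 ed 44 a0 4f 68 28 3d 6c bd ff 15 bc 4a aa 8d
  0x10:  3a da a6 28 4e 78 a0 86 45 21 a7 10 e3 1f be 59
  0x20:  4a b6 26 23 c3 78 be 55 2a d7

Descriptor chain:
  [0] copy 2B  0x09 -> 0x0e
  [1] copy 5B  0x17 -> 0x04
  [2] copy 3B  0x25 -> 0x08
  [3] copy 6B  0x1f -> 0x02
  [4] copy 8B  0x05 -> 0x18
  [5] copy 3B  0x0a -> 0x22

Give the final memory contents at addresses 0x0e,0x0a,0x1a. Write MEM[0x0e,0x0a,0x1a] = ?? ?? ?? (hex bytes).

MEM[0x0e,0x0a,0x1a] = bd 55 c3

[0] 0x09->0x0e len=2 : bd ff
[1] 0x17->0x04 len=5 : 86 45 21 a7 10
[2] 0x25->0x08 len=3 : 78 be 55
[3] 0x1f->0x02 len=6 : 59 4a b6 26 23 c3
[4] 0x05->0x18 len=8 : 26 23 c3 78 be 55 15 bc
[5] 0x0a->0x22 len=3 : 55 15 bc
query mem[0x0e]=0xbd, mem[0x0a]=0x55, mem[0x1a]=0xc3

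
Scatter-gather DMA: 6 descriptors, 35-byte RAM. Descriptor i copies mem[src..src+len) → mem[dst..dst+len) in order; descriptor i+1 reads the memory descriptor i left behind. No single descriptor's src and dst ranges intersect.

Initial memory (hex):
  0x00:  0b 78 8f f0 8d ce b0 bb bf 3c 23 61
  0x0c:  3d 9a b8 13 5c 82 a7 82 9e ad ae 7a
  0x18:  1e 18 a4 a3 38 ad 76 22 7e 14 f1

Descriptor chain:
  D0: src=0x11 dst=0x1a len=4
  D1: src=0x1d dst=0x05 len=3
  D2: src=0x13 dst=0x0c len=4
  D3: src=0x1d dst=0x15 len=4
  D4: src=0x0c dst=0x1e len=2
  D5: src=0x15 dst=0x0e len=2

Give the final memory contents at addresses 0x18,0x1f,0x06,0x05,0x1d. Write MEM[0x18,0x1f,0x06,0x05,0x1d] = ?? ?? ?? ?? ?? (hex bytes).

MEM[0x18,0x1f,0x06,0x05,0x1d] = 7e 9e 76 9e 9e

D0: mem[0x1a..0x1d] <- [82 a7 82 9e]
D1: mem[0x05..0x07] <- [9e 76 22]
D2: mem[0x0c..0x0f] <- [82 9e ad ae]
D3: mem[0x15..0x18] <- [9e 76 22 7e]
D4: mem[0x1e..0x1f] <- [82 9e]
D5: mem[0x0e..0x0f] <- [9e 76]
query mem[0x18]=0x7e, mem[0x1f]=0x9e, mem[0x06]=0x76, mem[0x05]=0x9e, mem[0x1d]=0x9e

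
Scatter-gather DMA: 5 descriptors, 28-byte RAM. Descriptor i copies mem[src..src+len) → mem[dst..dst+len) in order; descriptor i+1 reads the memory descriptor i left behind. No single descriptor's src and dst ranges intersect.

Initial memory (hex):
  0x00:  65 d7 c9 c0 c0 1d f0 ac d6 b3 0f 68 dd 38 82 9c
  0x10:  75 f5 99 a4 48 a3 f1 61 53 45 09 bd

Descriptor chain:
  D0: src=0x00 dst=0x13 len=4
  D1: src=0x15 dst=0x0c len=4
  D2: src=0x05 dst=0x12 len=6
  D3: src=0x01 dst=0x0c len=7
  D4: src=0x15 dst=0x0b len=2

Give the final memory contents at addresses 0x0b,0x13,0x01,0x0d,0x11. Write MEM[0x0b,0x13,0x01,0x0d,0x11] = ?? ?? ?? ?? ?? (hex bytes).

  after D0: wrote 4B at 0x13 = 65d7c9c0
  after D1: wrote 4B at 0x0c = c9c06153
  after D2: wrote 6B at 0x12 = 1df0acd6b30f
  after D3: wrote 7B at 0x0c = d7c9c0c01df0ac
  after D4: wrote 2B at 0x0b = d6b3
query mem[0x0b]=0xd6, mem[0x13]=0xf0, mem[0x01]=0xd7, mem[0x0d]=0xc9, mem[0x11]=0xf0

MEM[0x0b,0x13,0x01,0x0d,0x11] = d6 f0 d7 c9 f0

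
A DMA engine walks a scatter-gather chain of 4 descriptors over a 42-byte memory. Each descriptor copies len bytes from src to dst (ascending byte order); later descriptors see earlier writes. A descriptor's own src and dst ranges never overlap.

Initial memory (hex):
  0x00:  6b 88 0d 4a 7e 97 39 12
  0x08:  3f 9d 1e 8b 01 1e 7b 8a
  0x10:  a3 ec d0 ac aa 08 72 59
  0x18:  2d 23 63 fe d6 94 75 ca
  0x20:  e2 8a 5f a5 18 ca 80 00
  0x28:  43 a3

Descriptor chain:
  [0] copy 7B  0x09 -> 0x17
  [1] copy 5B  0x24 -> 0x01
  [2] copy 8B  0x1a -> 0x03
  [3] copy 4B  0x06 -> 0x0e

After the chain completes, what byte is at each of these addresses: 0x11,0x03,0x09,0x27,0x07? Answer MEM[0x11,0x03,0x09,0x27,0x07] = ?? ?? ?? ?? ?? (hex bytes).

MEM[0x11,0x03,0x09,0x27,0x07] = e2 01 e2 00 75

  after D0: wrote 7B at 0x17 = 9d1e8b011e7b8a
  after D1: wrote 5B at 0x01 = 18ca800043
  after D2: wrote 8B at 0x03 = 011e7b8a75cae28a
  after D3: wrote 4B at 0x0e = 8a75cae2
query mem[0x11]=0xe2, mem[0x03]=0x01, mem[0x09]=0xe2, mem[0x27]=0x00, mem[0x07]=0x75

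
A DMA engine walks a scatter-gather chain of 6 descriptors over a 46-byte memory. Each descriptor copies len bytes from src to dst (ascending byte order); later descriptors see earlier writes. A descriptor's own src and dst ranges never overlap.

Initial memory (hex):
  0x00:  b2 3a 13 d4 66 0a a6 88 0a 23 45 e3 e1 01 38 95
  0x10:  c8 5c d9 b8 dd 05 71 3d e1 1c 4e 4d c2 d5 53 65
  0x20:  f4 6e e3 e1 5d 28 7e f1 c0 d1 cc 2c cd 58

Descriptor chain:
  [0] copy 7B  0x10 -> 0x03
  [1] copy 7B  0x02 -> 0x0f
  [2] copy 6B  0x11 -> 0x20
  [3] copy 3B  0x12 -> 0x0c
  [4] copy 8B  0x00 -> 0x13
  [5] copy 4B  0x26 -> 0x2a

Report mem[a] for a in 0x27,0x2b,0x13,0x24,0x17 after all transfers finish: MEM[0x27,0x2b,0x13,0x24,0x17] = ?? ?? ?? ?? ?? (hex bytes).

MEM[0x27,0x2b,0x13,0x24,0x17] = f1 f1 b2 05 5c

D0: mem[0x03..0x09] <- [c8 5c d9 b8 dd 05 71]
D1: mem[0x0f..0x15] <- [13 c8 5c d9 b8 dd 05]
D2: mem[0x20..0x25] <- [5c d9 b8 dd 05 71]
D3: mem[0x0c..0x0e] <- [d9 b8 dd]
D4: mem[0x13..0x1a] <- [b2 3a 13 c8 5c d9 b8 dd]
D5: mem[0x2a..0x2d] <- [7e f1 c0 d1]
query mem[0x27]=0xf1, mem[0x2b]=0xf1, mem[0x13]=0xb2, mem[0x24]=0x05, mem[0x17]=0x5c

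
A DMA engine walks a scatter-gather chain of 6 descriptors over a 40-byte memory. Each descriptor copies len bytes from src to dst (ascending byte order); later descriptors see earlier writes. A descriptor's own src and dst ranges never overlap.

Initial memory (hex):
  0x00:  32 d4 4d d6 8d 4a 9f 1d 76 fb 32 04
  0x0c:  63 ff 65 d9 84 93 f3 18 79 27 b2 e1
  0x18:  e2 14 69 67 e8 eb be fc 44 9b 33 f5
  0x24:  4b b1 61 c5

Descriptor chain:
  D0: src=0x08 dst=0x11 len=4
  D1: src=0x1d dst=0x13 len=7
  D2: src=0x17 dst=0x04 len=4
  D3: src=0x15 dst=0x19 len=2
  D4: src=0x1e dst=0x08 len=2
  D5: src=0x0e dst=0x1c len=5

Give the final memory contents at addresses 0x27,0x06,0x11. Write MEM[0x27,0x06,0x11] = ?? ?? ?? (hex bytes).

MEM[0x27,0x06,0x11] = c5 f5 76

  after D0: wrote 4B at 0x11 = 76fb3204
  after D1: wrote 7B at 0x13 = ebbefc449b33f5
  after D2: wrote 4B at 0x04 = 9b33f569
  after D3: wrote 2B at 0x19 = fc44
  after D4: wrote 2B at 0x08 = befc
  after D5: wrote 5B at 0x1c = 65d98476fb
query mem[0x27]=0xc5, mem[0x06]=0xf5, mem[0x11]=0x76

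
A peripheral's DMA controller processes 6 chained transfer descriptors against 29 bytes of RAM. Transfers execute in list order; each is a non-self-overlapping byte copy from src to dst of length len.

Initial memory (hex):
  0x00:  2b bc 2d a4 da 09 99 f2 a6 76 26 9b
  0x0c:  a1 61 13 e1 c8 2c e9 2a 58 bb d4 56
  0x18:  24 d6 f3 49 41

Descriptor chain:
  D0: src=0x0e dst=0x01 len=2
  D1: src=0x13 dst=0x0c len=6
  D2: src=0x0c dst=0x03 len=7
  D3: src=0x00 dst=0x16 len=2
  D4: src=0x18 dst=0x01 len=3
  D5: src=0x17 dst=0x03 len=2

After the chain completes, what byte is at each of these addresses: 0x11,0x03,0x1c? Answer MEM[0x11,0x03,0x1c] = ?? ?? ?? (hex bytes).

MEM[0x11,0x03,0x1c] = 24 13 41

#0 dst[0x01+2] := {0x13,0xe1}
#1 dst[0x0c+6] := {0x2a,0x58,0xbb,0xd4,0x56,0x24}
#2 dst[0x03+7] := {0x2a,0x58,0xbb,0xd4,0x56,0x24,0xe9}
#3 dst[0x16+2] := {0x2b,0x13}
#4 dst[0x01+3] := {0x24,0xd6,0xf3}
#5 dst[0x03+2] := {0x13,0x24}
query mem[0x11]=0x24, mem[0x03]=0x13, mem[0x1c]=0x41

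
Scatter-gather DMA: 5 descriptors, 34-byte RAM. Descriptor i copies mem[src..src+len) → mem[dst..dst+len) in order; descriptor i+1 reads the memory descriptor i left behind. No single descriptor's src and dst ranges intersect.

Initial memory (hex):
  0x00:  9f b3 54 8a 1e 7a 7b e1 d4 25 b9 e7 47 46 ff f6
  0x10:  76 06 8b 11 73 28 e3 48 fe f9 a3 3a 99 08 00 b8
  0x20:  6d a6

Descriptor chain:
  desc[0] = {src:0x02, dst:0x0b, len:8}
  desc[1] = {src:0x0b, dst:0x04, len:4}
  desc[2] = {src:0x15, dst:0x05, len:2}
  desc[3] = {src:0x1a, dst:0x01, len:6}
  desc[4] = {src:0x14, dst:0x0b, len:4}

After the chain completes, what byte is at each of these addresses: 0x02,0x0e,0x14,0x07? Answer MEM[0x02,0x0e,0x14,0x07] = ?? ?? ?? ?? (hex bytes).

  after D0: wrote 8B at 0x0b = 548a1e7a7be1d425
  after D1: wrote 4B at 0x04 = 548a1e7a
  after D2: wrote 2B at 0x05 = 28e3
  after D3: wrote 6B at 0x01 = a33a990800b8
  after D4: wrote 4B at 0x0b = 7328e348
query mem[0x02]=0x3a, mem[0x0e]=0x48, mem[0x14]=0x73, mem[0x07]=0x7a

MEM[0x02,0x0e,0x14,0x07] = 3a 48 73 7a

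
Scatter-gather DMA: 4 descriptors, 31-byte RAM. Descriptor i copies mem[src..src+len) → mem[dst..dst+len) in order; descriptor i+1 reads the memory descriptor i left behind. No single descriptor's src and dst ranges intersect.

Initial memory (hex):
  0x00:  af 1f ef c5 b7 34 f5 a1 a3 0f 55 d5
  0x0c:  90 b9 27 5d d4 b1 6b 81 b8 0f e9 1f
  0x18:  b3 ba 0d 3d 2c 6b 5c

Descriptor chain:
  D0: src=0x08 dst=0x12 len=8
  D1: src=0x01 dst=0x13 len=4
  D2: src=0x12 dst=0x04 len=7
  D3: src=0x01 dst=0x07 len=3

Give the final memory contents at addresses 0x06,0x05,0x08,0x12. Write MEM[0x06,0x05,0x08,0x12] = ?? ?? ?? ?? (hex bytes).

MEM[0x06,0x05,0x08,0x12] = ef 1f ef a3

#0 dst[0x12+8] := {0xa3,0x0f,0x55,0xd5,0x90,0xb9,0x27,0x5d}
#1 dst[0x13+4] := {0x1f,0xef,0xc5,0xb7}
#2 dst[0x04+7] := {0xa3,0x1f,0xef,0xc5,0xb7,0xb9,0x27}
#3 dst[0x07+3] := {0x1f,0xef,0xc5}
query mem[0x06]=0xef, mem[0x05]=0x1f, mem[0x08]=0xef, mem[0x12]=0xa3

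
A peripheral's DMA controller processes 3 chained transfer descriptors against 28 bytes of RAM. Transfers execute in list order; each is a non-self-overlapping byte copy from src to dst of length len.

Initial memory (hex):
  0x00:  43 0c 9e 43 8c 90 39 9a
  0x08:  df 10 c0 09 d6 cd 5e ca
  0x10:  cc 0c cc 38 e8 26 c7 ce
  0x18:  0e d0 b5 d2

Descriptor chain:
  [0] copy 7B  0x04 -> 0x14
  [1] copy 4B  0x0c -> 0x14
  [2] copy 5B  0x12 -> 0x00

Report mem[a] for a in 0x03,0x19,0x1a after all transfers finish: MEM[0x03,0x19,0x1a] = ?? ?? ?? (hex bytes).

#0 dst[0x14+7] := {0x8c,0x90,0x39,0x9a,0xdf,0x10,0xc0}
#1 dst[0x14+4] := {0xd6,0xcd,0x5e,0xca}
#2 dst[0x00+5] := {0xcc,0x38,0xd6,0xcd,0x5e}
query mem[0x03]=0xcd, mem[0x19]=0x10, mem[0x1a]=0xc0

MEM[0x03,0x19,0x1a] = cd 10 c0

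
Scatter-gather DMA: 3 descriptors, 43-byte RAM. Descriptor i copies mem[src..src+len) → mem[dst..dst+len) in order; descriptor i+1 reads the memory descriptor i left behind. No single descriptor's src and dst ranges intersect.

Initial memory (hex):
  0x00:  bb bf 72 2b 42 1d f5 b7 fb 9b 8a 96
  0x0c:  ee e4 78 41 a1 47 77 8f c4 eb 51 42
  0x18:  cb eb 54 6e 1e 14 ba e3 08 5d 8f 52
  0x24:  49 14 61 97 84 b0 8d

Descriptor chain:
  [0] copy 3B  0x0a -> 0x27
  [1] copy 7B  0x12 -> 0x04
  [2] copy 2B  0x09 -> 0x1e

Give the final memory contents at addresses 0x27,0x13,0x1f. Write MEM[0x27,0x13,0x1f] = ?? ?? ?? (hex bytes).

MEM[0x27,0x13,0x1f] = 8a 8f cb

#0 dst[0x27+3] := {0x8a,0x96,0xee}
#1 dst[0x04+7] := {0x77,0x8f,0xc4,0xeb,0x51,0x42,0xcb}
#2 dst[0x1e+2] := {0x42,0xcb}
query mem[0x27]=0x8a, mem[0x13]=0x8f, mem[0x1f]=0xcb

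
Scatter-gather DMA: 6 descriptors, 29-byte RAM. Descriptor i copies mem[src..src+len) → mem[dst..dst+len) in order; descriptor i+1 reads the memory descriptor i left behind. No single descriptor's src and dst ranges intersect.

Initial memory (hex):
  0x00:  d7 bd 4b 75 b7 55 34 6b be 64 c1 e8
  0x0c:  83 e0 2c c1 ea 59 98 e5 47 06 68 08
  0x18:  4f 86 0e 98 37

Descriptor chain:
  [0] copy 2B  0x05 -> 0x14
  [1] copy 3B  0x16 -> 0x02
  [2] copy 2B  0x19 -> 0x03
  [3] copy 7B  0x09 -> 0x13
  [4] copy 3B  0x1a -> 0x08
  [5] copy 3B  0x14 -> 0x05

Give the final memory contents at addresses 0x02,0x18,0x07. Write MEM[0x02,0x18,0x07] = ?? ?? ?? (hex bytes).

#0 dst[0x14+2] := {0x55,0x34}
#1 dst[0x02+3] := {0x68,0x08,0x4f}
#2 dst[0x03+2] := {0x86,0x0e}
#3 dst[0x13+7] := {0x64,0xc1,0xe8,0x83,0xe0,0x2c,0xc1}
#4 dst[0x08+3] := {0x0e,0x98,0x37}
#5 dst[0x05+3] := {0xc1,0xe8,0x83}
query mem[0x02]=0x68, mem[0x18]=0x2c, mem[0x07]=0x83

MEM[0x02,0x18,0x07] = 68 2c 83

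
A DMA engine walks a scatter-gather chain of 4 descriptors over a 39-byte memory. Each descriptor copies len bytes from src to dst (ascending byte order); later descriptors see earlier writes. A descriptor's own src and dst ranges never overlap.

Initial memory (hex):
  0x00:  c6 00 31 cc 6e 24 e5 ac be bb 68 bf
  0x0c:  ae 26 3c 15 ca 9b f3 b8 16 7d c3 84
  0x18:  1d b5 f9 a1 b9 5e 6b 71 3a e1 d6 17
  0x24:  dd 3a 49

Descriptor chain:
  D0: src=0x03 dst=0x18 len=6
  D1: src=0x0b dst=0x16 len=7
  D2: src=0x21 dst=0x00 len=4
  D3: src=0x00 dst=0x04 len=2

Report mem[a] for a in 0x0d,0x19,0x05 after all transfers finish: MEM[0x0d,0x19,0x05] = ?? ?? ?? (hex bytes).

#0 dst[0x18+6] := {0xcc,0x6e,0x24,0xe5,0xac,0xbe}
#1 dst[0x16+7] := {0xbf,0xae,0x26,0x3c,0x15,0xca,0x9b}
#2 dst[0x00+4] := {0xe1,0xd6,0x17,0xdd}
#3 dst[0x04+2] := {0xe1,0xd6}
query mem[0x0d]=0x26, mem[0x19]=0x3c, mem[0x05]=0xd6

MEM[0x0d,0x19,0x05] = 26 3c d6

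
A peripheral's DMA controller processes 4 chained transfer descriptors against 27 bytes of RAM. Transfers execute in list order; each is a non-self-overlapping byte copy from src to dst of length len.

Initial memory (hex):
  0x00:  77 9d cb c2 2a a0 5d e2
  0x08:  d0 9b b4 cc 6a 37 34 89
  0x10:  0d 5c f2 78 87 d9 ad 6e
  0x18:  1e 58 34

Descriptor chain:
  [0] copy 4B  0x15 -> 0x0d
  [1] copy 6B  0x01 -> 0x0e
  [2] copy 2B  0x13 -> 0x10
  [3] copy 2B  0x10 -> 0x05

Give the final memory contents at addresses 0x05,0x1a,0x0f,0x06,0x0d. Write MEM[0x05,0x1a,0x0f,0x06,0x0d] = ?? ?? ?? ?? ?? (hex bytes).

D0: mem[0x0d..0x10] <- [d9 ad 6e 1e]
D1: mem[0x0e..0x13] <- [9d cb c2 2a a0 5d]
D2: mem[0x10..0x11] <- [5d 87]
D3: mem[0x05..0x06] <- [5d 87]
query mem[0x05]=0x5d, mem[0x1a]=0x34, mem[0x0f]=0xcb, mem[0x06]=0x87, mem[0x0d]=0xd9

MEM[0x05,0x1a,0x0f,0x06,0x0d] = 5d 34 cb 87 d9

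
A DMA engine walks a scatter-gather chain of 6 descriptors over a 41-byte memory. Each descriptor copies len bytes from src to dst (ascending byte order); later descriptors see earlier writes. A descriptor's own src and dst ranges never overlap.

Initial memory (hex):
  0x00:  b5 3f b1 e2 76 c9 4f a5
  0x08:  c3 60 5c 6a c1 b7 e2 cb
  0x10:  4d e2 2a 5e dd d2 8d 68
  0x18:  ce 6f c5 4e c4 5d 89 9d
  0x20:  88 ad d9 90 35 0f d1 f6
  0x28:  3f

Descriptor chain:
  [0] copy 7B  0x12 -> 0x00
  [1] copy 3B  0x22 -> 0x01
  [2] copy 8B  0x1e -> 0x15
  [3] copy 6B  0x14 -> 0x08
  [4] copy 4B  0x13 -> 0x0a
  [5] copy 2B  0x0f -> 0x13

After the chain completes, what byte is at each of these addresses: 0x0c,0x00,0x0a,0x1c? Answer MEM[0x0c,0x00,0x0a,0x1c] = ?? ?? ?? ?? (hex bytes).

[0] 0x12->0x00 len=7 : 2a 5e dd d2 8d 68 ce
[1] 0x22->0x01 len=3 : d9 90 35
[2] 0x1e->0x15 len=8 : 89 9d 88 ad d9 90 35 0f
[3] 0x14->0x08 len=6 : dd 89 9d 88 ad d9
[4] 0x13->0x0a len=4 : 5e dd 89 9d
[5] 0x0f->0x13 len=2 : cb 4d
query mem[0x0c]=0x89, mem[0x00]=0x2a, mem[0x0a]=0x5e, mem[0x1c]=0x0f

MEM[0x0c,0x00,0x0a,0x1c] = 89 2a 5e 0f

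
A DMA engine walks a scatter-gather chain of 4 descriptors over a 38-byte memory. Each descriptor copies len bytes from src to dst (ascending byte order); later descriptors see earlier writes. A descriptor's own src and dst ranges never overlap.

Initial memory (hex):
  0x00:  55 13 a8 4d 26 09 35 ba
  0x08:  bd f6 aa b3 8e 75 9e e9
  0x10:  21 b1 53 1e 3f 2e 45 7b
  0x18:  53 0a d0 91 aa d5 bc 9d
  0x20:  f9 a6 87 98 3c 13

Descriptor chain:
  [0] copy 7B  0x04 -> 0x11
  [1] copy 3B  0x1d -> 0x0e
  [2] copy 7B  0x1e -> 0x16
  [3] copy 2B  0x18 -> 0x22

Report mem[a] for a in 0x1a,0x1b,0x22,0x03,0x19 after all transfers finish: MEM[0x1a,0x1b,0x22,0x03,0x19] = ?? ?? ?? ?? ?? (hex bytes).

MEM[0x1a,0x1b,0x22,0x03,0x19] = 87 98 f9 4d a6

[0] 0x04->0x11 len=7 : 26 09 35 ba bd f6 aa
[1] 0x1d->0x0e len=3 : d5 bc 9d
[2] 0x1e->0x16 len=7 : bc 9d f9 a6 87 98 3c
[3] 0x18->0x22 len=2 : f9 a6
query mem[0x1a]=0x87, mem[0x1b]=0x98, mem[0x22]=0xf9, mem[0x03]=0x4d, mem[0x19]=0xa6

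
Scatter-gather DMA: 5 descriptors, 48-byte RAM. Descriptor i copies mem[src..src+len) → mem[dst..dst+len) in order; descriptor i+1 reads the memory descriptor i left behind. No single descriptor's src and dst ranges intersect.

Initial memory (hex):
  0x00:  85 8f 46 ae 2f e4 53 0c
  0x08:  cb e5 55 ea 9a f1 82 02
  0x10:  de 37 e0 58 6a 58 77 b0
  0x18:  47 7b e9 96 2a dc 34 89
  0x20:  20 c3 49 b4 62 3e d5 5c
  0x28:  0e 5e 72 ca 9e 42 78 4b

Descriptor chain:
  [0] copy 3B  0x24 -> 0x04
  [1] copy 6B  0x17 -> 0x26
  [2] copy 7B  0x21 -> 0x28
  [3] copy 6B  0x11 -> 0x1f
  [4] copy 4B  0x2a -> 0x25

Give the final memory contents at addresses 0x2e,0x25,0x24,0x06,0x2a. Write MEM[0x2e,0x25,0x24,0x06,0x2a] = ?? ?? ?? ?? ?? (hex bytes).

[0] 0x24->0x04 len=3 : 62 3e d5
[1] 0x17->0x26 len=6 : b0 47 7b e9 96 2a
[2] 0x21->0x28 len=7 : c3 49 b4 62 3e b0 47
[3] 0x11->0x1f len=6 : 37 e0 58 6a 58 77
[4] 0x2a->0x25 len=4 : b4 62 3e b0
query mem[0x2e]=0x47, mem[0x25]=0xb4, mem[0x24]=0x77, mem[0x06]=0xd5, mem[0x2a]=0xb4

MEM[0x2e,0x25,0x24,0x06,0x2a] = 47 b4 77 d5 b4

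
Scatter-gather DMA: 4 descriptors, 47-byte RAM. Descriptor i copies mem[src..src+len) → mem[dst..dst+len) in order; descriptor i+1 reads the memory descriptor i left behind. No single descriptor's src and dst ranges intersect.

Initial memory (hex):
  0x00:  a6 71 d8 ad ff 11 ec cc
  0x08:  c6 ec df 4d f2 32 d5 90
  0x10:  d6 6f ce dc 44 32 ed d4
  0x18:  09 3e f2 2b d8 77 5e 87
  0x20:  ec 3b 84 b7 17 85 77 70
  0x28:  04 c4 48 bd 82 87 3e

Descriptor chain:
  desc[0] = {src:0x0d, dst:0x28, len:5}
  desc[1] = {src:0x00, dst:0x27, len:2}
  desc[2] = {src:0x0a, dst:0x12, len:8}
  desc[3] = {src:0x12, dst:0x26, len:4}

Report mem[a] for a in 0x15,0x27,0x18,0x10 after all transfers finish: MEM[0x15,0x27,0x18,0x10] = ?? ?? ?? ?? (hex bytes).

#0 dst[0x28+5] := {0x32,0xd5,0x90,0xd6,0x6f}
#1 dst[0x27+2] := {0xa6,0x71}
#2 dst[0x12+8] := {0xdf,0x4d,0xf2,0x32,0xd5,0x90,0xd6,0x6f}
#3 dst[0x26+4] := {0xdf,0x4d,0xf2,0x32}
query mem[0x15]=0x32, mem[0x27]=0x4d, mem[0x18]=0xd6, mem[0x10]=0xd6

MEM[0x15,0x27,0x18,0x10] = 32 4d d6 d6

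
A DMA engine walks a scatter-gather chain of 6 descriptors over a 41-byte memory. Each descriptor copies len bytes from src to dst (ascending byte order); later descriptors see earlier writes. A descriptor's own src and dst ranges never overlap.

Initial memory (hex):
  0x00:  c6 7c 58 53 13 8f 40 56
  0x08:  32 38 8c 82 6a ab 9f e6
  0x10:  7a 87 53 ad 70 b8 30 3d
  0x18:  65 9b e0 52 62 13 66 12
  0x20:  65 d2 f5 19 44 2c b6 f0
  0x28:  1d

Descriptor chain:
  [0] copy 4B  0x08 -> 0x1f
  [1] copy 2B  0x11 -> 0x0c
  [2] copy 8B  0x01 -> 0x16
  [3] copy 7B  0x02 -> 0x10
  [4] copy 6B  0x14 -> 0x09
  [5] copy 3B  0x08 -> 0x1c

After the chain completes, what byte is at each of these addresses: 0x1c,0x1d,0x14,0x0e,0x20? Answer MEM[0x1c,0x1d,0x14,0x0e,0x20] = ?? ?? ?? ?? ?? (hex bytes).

  after D0: wrote 4B at 0x1f = 32388c82
  after D1: wrote 2B at 0x0c = 8753
  after D2: wrote 8B at 0x16 = 7c5853138f405632
  after D3: wrote 7B at 0x10 = 5853138f405632
  after D4: wrote 6B at 0x09 = 405632585313
  after D5: wrote 3B at 0x1c = 324056
query mem[0x1c]=0x32, mem[0x1d]=0x40, mem[0x14]=0x40, mem[0x0e]=0x13, mem[0x20]=0x38

MEM[0x1c,0x1d,0x14,0x0e,0x20] = 32 40 40 13 38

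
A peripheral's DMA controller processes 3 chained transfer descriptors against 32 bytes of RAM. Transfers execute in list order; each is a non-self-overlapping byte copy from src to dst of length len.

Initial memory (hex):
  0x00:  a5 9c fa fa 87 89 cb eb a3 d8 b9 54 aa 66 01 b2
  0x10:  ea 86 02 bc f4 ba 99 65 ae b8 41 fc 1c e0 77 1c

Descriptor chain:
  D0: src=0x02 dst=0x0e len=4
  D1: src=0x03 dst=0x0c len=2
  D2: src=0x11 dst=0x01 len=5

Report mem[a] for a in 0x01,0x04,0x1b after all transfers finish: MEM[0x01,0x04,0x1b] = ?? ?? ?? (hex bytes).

[0] 0x02->0x0e len=4 : fa fa 87 89
[1] 0x03->0x0c len=2 : fa 87
[2] 0x11->0x01 len=5 : 89 02 bc f4 ba
query mem[0x01]=0x89, mem[0x04]=0xf4, mem[0x1b]=0xfc

MEM[0x01,0x04,0x1b] = 89 f4 fc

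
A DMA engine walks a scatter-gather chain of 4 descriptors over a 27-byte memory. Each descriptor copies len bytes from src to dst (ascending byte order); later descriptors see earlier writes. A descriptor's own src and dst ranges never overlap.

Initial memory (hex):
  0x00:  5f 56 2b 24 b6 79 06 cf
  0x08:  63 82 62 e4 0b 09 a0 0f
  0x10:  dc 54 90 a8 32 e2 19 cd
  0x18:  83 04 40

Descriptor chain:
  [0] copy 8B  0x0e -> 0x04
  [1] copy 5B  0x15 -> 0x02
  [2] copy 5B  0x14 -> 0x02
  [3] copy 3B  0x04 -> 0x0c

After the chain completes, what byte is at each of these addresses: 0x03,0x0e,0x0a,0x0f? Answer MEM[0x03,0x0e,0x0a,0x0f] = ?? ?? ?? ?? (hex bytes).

D0: mem[0x04..0x0b] <- [a0 0f dc 54 90 a8 32 e2]
D1: mem[0x02..0x06] <- [e2 19 cd 83 04]
D2: mem[0x02..0x06] <- [32 e2 19 cd 83]
D3: mem[0x0c..0x0e] <- [19 cd 83]
query mem[0x03]=0xe2, mem[0x0e]=0x83, mem[0x0a]=0x32, mem[0x0f]=0x0f

MEM[0x03,0x0e,0x0a,0x0f] = e2 83 32 0f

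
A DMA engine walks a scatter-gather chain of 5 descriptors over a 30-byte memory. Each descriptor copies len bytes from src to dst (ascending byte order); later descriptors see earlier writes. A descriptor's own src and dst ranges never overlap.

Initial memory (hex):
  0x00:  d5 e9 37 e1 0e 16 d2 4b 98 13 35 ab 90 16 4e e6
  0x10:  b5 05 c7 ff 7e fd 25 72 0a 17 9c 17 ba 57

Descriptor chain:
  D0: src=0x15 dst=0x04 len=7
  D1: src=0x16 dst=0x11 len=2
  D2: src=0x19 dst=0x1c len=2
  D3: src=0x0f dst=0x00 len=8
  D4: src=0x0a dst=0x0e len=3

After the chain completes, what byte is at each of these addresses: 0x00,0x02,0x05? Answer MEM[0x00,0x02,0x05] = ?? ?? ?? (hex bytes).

#0 dst[0x04+7] := {0xfd,0x25,0x72,0x0a,0x17,0x9c,0x17}
#1 dst[0x11+2] := {0x25,0x72}
#2 dst[0x1c+2] := {0x17,0x9c}
#3 dst[0x00+8] := {0xe6,0xb5,0x25,0x72,0xff,0x7e,0xfd,0x25}
#4 dst[0x0e+3] := {0x17,0xab,0x90}
query mem[0x00]=0xe6, mem[0x02]=0x25, mem[0x05]=0x7e

MEM[0x00,0x02,0x05] = e6 25 7e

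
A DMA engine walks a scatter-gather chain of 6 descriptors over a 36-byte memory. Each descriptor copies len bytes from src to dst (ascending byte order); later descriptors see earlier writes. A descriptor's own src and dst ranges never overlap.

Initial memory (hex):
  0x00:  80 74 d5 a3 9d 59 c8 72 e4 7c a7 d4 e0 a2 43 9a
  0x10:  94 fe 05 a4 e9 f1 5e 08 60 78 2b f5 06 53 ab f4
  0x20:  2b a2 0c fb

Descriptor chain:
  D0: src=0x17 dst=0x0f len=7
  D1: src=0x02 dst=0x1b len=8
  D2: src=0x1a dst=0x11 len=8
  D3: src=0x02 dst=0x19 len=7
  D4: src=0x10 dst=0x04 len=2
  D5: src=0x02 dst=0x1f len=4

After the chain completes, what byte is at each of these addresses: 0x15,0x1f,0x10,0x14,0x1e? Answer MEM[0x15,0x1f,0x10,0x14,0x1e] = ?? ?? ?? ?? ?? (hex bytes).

MEM[0x15,0x1f,0x10,0x14,0x1e] = 59 d5 60 9d 72

#0 dst[0x0f+7] := {0x08,0x60,0x78,0x2b,0xf5,0x06,0x53}
#1 dst[0x1b+8] := {0xd5,0xa3,0x9d,0x59,0xc8,0x72,0xe4,0x7c}
#2 dst[0x11+8] := {0x2b,0xd5,0xa3,0x9d,0x59,0xc8,0x72,0xe4}
#3 dst[0x19+7] := {0xd5,0xa3,0x9d,0x59,0xc8,0x72,0xe4}
#4 dst[0x04+2] := {0x60,0x2b}
#5 dst[0x1f+4] := {0xd5,0xa3,0x60,0x2b}
query mem[0x15]=0x59, mem[0x1f]=0xd5, mem[0x10]=0x60, mem[0x14]=0x9d, mem[0x1e]=0x72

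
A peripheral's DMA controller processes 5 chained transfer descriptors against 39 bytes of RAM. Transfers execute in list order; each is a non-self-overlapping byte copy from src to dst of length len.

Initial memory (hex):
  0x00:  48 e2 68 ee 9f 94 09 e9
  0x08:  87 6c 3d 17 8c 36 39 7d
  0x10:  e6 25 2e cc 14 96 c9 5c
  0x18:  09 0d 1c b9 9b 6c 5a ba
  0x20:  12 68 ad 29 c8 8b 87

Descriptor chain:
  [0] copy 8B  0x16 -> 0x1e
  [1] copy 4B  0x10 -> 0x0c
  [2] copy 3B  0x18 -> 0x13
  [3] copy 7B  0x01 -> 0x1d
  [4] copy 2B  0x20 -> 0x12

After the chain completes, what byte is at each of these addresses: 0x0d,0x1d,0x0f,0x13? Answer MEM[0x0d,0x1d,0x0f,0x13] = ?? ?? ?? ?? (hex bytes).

MEM[0x0d,0x1d,0x0f,0x13] = 25 e2 cc 94

  after D0: wrote 8B at 0x1e = c95c090d1cb99b6c
  after D1: wrote 4B at 0x0c = e6252ecc
  after D2: wrote 3B at 0x13 = 090d1c
  after D3: wrote 7B at 0x1d = e268ee9f9409e9
  after D4: wrote 2B at 0x12 = 9f94
query mem[0x0d]=0x25, mem[0x1d]=0xe2, mem[0x0f]=0xcc, mem[0x13]=0x94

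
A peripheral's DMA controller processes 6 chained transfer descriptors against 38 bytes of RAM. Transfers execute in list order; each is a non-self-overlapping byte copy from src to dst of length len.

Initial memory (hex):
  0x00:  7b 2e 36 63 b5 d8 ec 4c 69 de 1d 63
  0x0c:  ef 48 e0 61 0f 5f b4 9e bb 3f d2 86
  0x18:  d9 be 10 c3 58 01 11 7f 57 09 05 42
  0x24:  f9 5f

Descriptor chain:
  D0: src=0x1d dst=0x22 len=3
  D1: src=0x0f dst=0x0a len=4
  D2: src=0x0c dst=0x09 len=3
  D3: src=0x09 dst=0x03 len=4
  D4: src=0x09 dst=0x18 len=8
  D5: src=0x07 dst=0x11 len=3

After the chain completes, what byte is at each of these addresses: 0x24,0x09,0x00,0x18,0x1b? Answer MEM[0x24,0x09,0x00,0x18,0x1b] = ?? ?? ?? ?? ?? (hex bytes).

MEM[0x24,0x09,0x00,0x18,0x1b] = 7f 5f 7b 5f 5f

D0: mem[0x22..0x24] <- [01 11 7f]
D1: mem[0x0a..0x0d] <- [61 0f 5f b4]
D2: mem[0x09..0x0b] <- [5f b4 e0]
D3: mem[0x03..0x06] <- [5f b4 e0 5f]
D4: mem[0x18..0x1f] <- [5f b4 e0 5f b4 e0 61 0f]
D5: mem[0x11..0x13] <- [4c 69 5f]
query mem[0x24]=0x7f, mem[0x09]=0x5f, mem[0x00]=0x7b, mem[0x18]=0x5f, mem[0x1b]=0x5f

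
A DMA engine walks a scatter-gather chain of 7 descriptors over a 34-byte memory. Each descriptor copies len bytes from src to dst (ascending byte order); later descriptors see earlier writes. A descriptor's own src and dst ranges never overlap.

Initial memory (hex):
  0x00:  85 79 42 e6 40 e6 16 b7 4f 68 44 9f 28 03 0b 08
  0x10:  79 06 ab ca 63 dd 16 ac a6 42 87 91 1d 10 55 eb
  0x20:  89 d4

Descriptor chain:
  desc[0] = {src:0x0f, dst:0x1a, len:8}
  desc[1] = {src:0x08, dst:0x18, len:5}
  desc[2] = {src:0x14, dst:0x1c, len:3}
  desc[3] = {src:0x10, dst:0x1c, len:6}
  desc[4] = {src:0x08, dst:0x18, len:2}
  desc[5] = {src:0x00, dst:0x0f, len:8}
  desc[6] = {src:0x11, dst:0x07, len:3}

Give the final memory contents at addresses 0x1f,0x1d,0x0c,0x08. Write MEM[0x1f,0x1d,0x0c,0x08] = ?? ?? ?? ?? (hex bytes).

MEM[0x1f,0x1d,0x0c,0x08] = ca 06 28 e6

  after D0: wrote 8B at 0x1a = 087906abca63dd16
  after D1: wrote 5B at 0x18 = 4f68449f28
  after D2: wrote 3B at 0x1c = 63dd16
  after D3: wrote 6B at 0x1c = 7906abca63dd
  after D4: wrote 2B at 0x18 = 4f68
  after D5: wrote 8B at 0x0f = 857942e640e616b7
  after D6: wrote 3B at 0x07 = 42e640
query mem[0x1f]=0xca, mem[0x1d]=0x06, mem[0x0c]=0x28, mem[0x08]=0xe6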